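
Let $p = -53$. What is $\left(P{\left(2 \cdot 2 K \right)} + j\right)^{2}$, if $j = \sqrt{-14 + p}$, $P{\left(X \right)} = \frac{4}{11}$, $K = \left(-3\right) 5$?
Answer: $- \frac{8091}{121} + \frac{8 i \sqrt{67}}{11} \approx -66.868 + 5.953 i$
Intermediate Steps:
$K = -15$
$P{\left(X \right)} = \frac{4}{11}$ ($P{\left(X \right)} = 4 \cdot \frac{1}{11} = \frac{4}{11}$)
$j = i \sqrt{67}$ ($j = \sqrt{-14 - 53} = \sqrt{-67} = i \sqrt{67} \approx 8.1853 i$)
$\left(P{\left(2 \cdot 2 K \right)} + j\right)^{2} = \left(\frac{4}{11} + i \sqrt{67}\right)^{2}$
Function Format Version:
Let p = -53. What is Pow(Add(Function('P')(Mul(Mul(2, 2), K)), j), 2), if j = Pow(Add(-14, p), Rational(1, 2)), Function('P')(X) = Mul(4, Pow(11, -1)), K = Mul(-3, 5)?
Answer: Add(Rational(-8091, 121), Mul(Rational(8, 11), I, Pow(67, Rational(1, 2)))) ≈ Add(-66.868, Mul(5.9530, I))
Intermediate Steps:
K = -15
Function('P')(X) = Rational(4, 11) (Function('P')(X) = Mul(4, Rational(1, 11)) = Rational(4, 11))
j = Mul(I, Pow(67, Rational(1, 2))) (j = Pow(Add(-14, -53), Rational(1, 2)) = Pow(-67, Rational(1, 2)) = Mul(I, Pow(67, Rational(1, 2))) ≈ Mul(8.1853, I))
Pow(Add(Function('P')(Mul(Mul(2, 2), K)), j), 2) = Pow(Add(Rational(4, 11), Mul(I, Pow(67, Rational(1, 2)))), 2)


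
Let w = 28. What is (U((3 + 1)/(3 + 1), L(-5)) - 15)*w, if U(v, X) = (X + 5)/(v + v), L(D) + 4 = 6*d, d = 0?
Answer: -406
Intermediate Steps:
L(D) = -4 (L(D) = -4 + 6*0 = -4 + 0 = -4)
U(v, X) = (5 + X)/(2*v) (U(v, X) = (5 + X)/((2*v)) = (5 + X)*(1/(2*v)) = (5 + X)/(2*v))
(U((3 + 1)/(3 + 1), L(-5)) - 15)*w = ((5 - 4)/(2*(((3 + 1)/(3 + 1)))) - 15)*28 = ((1/2)*1/(4/4) - 15)*28 = ((1/2)*1/(4*(1/4)) - 15)*28 = ((1/2)*1/1 - 15)*28 = ((1/2)*1*1 - 15)*28 = (1/2 - 15)*28 = -29/2*28 = -406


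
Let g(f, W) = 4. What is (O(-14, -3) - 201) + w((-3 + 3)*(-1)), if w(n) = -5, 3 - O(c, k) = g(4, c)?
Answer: -207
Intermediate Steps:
O(c, k) = -1 (O(c, k) = 3 - 1*4 = 3 - 4 = -1)
(O(-14, -3) - 201) + w((-3 + 3)*(-1)) = (-1 - 201) - 5 = -202 - 5 = -207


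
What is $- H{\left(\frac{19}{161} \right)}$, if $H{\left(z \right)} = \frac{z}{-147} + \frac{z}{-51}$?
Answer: $\frac{418}{134113} \approx 0.0031168$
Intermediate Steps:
$H{\left(z \right)} = - \frac{22 z}{833}$ ($H{\left(z \right)} = z \left(- \frac{1}{147}\right) + z \left(- \frac{1}{51}\right) = - \frac{z}{147} - \frac{z}{51} = - \frac{22 z}{833}$)
$- H{\left(\frac{19}{161} \right)} = - \frac{\left(-22\right) \frac{19}{161}}{833} = - \frac{\left(-22\right) 19 \cdot \frac{1}{161}}{833} = - \frac{\left(-22\right) 19}{833 \cdot 161} = \left(-1\right) \left(- \frac{418}{134113}\right) = \frac{418}{134113}$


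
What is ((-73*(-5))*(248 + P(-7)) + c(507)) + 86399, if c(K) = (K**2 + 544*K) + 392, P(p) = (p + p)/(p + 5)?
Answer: 712723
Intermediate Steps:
P(p) = 2*p/(5 + p) (P(p) = (2*p)/(5 + p) = 2*p/(5 + p))
c(K) = 392 + K**2 + 544*K
((-73*(-5))*(248 + P(-7)) + c(507)) + 86399 = ((-73*(-5))*(248 + 2*(-7)/(5 - 7)) + (392 + 507**2 + 544*507)) + 86399 = (365*(248 + 2*(-7)/(-2)) + (392 + 257049 + 275808)) + 86399 = (365*(248 + 2*(-7)*(-1/2)) + 533249) + 86399 = (365*(248 + 7) + 533249) + 86399 = (365*255 + 533249) + 86399 = (93075 + 533249) + 86399 = 626324 + 86399 = 712723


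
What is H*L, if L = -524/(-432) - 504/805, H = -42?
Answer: -51023/2070 ≈ -24.649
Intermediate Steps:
L = 7289/12420 (L = -524*(-1/432) - 504*1/805 = 131/108 - 72/115 = 7289/12420 ≈ 0.58688)
H*L = -42*7289/12420 = -51023/2070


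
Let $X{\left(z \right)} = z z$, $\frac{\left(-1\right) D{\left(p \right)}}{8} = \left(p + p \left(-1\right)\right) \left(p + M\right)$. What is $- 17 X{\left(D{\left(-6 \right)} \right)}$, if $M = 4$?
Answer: $0$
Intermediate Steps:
$D{\left(p \right)} = 0$ ($D{\left(p \right)} = - 8 \left(p + p \left(-1\right)\right) \left(p + 4\right) = - 8 \left(p - p\right) \left(4 + p\right) = - 8 \cdot 0 \left(4 + p\right) = \left(-8\right) 0 = 0$)
$X{\left(z \right)} = z^{2}$
$- 17 X{\left(D{\left(-6 \right)} \right)} = - 17 \cdot 0^{2} = \left(-17\right) 0 = 0$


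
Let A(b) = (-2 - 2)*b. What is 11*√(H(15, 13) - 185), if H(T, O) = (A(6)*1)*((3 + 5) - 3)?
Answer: 11*I*√305 ≈ 192.11*I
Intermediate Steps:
A(b) = -4*b
H(T, O) = -120 (H(T, O) = (-4*6*1)*((3 + 5) - 3) = (-24*1)*(8 - 3) = -24*5 = -120)
11*√(H(15, 13) - 185) = 11*√(-120 - 185) = 11*√(-305) = 11*(I*√305) = 11*I*√305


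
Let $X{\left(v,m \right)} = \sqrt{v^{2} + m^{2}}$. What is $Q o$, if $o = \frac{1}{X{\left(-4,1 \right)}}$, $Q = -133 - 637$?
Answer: $- \frac{770 \sqrt{17}}{17} \approx -186.75$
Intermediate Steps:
$Q = -770$
$X{\left(v,m \right)} = \sqrt{m^{2} + v^{2}}$
$o = \frac{\sqrt{17}}{17}$ ($o = \frac{1}{\sqrt{1^{2} + \left(-4\right)^{2}}} = \frac{1}{\sqrt{1 + 16}} = \frac{1}{\sqrt{17}} = \frac{\sqrt{17}}{17} \approx 0.24254$)
$Q o = - 770 \frac{\sqrt{17}}{17} = - \frac{770 \sqrt{17}}{17}$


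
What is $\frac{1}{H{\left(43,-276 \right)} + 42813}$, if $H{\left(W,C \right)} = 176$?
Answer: $\frac{1}{42989} \approx 2.3262 \cdot 10^{-5}$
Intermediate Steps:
$\frac{1}{H{\left(43,-276 \right)} + 42813} = \frac{1}{176 + 42813} = \frac{1}{42989}$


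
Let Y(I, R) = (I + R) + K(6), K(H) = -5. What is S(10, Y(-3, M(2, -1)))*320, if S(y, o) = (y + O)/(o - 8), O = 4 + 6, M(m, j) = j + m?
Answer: -1280/3 ≈ -426.67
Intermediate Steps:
O = 10
Y(I, R) = -5 + I + R (Y(I, R) = (I + R) - 5 = -5 + I + R)
S(y, o) = (10 + y)/(-8 + o) (S(y, o) = (y + 10)/(o - 8) = (10 + y)/(-8 + o))
S(10, Y(-3, M(2, -1)))*320 = ((10 + 10)/(-8 + (-5 - 3 + (-1 + 2))))*320 = (20/(-8 + (-5 - 3 + 1)))*320 = (20/(-8 - 7))*320 = (20/(-15))*320 = -1/15*20*320 = -4/3*320 = -1280/3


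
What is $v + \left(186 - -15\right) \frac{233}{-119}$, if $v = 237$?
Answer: $- \frac{18630}{119} \approx -156.55$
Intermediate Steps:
$v + \left(186 - -15\right) \frac{233}{-119} = 237 + \left(186 - -15\right) \frac{233}{-119} = 237 + \left(186 + 15\right) 233 \left(- \frac{1}{119}\right) = 237 + 201 \left(- \frac{233}{119}\right) = 237 - \frac{46833}{119} = - \frac{18630}{119}$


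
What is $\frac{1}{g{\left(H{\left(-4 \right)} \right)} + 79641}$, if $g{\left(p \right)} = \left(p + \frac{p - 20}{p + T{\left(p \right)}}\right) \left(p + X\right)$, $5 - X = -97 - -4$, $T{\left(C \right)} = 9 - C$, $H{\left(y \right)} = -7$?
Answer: $\frac{1}{78731} \approx 1.2701 \cdot 10^{-5}$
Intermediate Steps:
$X = 98$ ($X = 5 - \left(-97 - -4\right) = 5 - \left(-97 + 4\right) = 5 - -93 = 5 + 93 = 98$)
$g{\left(p \right)} = \left(98 + p\right) \left(- \frac{20}{9} + \frac{10 p}{9}\right)$ ($g{\left(p \right)} = \left(p + \frac{p - 20}{p - \left(-9 + p\right)}\right) \left(p + 98\right) = \left(p + \frac{-20 + p}{9}\right) \left(98 + p\right) = \left(p + \left(-20 + p\right) \frac{1}{9}\right) \left(98 + p\right) = \left(p + \left(- \frac{20}{9} + \frac{p}{9}\right)\right) \left(98 + p\right) = \left(- \frac{20}{9} + \frac{10 p}{9}\right) \left(98 + p\right) = \left(98 + p\right) \left(- \frac{20}{9} + \frac{10 p}{9}\right)$)
$\frac{1}{g{\left(H{\left(-4 \right)} \right)} + 79641} = \frac{1}{\left(- \frac{1960}{9} + \frac{10 \left(-7\right)^{2}}{9} + \frac{320}{3} \left(-7\right)\right) + 79641} = \frac{1}{\left(- \frac{1960}{9} + \frac{10}{9} \cdot 49 - \frac{2240}{3}\right) + 79641} = \frac{1}{\left(- \frac{1960}{9} + \frac{490}{9} - \frac{2240}{3}\right) + 79641} = \frac{1}{-910 + 79641} = \frac{1}{78731}$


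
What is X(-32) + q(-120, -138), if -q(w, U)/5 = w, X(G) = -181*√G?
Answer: 600 - 724*I*√2 ≈ 600.0 - 1023.9*I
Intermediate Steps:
q(w, U) = -5*w
X(-32) + q(-120, -138) = -724*I*√2 - 5*(-120) = -724*I*√2 + 600 = 600 - 724*I*√2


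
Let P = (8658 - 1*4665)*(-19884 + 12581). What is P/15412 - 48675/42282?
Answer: -205621744163/108608364 ≈ -1893.2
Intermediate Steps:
P = -29160879 (P = (8658 - 4665)*(-7303) = 3993*(-7303) = -29160879)
P/15412 - 48675/42282 = -29160879/15412 - 48675/42282 = -29160879*1/15412 - 48675*1/42282 = -29160879/15412 - 16225/14094 = -205621744163/108608364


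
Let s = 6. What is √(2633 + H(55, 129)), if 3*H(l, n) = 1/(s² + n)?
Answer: 2*√17920870/165 ≈ 51.313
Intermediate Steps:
H(l, n) = 1/(3*(36 + n)) (H(l, n) = 1/(3*(6² + n)) = 1/(3*(36 + n)))
√(2633 + H(55, 129)) = √(2633 + 1/(3*(36 + 129))) = √(2633 + (⅓)/165) = √(2633 + (⅓)*(1/165)) = √(2633 + 1/495) = √(1303336/495) = 2*√17920870/165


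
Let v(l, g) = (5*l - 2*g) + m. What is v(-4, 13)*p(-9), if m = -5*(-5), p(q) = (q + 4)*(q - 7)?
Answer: -1680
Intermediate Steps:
p(q) = (-7 + q)*(4 + q) (p(q) = (4 + q)*(-7 + q) = (-7 + q)*(4 + q))
m = 25
v(l, g) = 25 - 2*g + 5*l (v(l, g) = (5*l - 2*g) + 25 = (-2*g + 5*l) + 25 = 25 - 2*g + 5*l)
v(-4, 13)*p(-9) = (25 - 2*13 + 5*(-4))*(-28 + (-9)**2 - 3*(-9)) = (25 - 26 - 20)*(-28 + 81 + 27) = -21*80 = -1680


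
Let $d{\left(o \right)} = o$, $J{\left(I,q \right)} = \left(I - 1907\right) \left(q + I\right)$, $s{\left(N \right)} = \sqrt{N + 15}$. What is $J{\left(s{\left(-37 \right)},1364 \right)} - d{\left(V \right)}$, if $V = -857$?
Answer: $-2600313 - 543 i \sqrt{22} \approx -2.6003 \cdot 10^{6} - 2546.9 i$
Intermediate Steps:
$s{\left(N \right)} = \sqrt{15 + N}$
$J{\left(I,q \right)} = \left(-1907 + I\right) \left(I + q\right)$
$J{\left(s{\left(-37 \right)},1364 \right)} - d{\left(V \right)} = \left(\left(\sqrt{15 - 37}\right)^{2} - 1907 \sqrt{15 - 37} - 2601148 + \sqrt{15 - 37} \cdot 1364\right) - -857 = \left(\left(\sqrt{-22}\right)^{2} - 1907 \sqrt{-22} - 2601148 + \sqrt{-22} \cdot 1364\right) + 857 = \left(\left(i \sqrt{22}\right)^{2} - 1907 i \sqrt{22} - 2601148 + i \sqrt{22} \cdot 1364\right) + 857 = \left(-22 - 1907 i \sqrt{22} - 2601148 + 1364 i \sqrt{22}\right) + 857 = \left(-2601170 - 543 i \sqrt{22}\right) + 857 = -2600313 - 543 i \sqrt{22}$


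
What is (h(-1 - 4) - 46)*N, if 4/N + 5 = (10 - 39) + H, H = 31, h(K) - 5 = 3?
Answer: 152/3 ≈ 50.667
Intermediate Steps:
h(K) = 8 (h(K) = 5 + 3 = 8)
N = -4/3 (N = 4/(-5 + ((10 - 39) + 31)) = 4/(-5 + (-29 + 31)) = 4/(-5 + 2) = 4/(-3) = 4*(-1/3) = -4/3 ≈ -1.3333)
(h(-1 - 4) - 46)*N = (8 - 46)*(-4/3) = -38*(-4/3) = 152/3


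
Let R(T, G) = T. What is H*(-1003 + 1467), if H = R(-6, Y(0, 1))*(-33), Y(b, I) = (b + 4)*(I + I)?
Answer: 91872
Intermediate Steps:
Y(b, I) = 2*I*(4 + b) (Y(b, I) = (4 + b)*(2*I) = 2*I*(4 + b))
H = 198 (H = -6*(-33) = 198)
H*(-1003 + 1467) = 198*(-1003 + 1467) = 198*464 = 91872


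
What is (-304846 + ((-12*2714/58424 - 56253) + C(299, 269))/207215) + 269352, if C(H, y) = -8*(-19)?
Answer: -53713165610304/1513291145 ≈ -35494.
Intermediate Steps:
C(H, y) = 152
(-304846 + ((-12*2714/58424 - 56253) + C(299, 269))/207215) + 269352 = (-304846 + ((-12*2714/58424 - 56253) + 152)/207215) + 269352 = (-304846 + ((-32568*1/58424 - 56253) + 152)*(1/207215)) + 269352 = (-304846 + ((-4071/7303 - 56253) + 152)*(1/207215)) + 269352 = (-304846 + (-410819730/7303 + 152)*(1/207215)) + 269352 = (-304846 - 409709674/7303*1/207215) + 269352 = (-304846 - 409709674/1513291145) + 269352 = -461321162098344/1513291145 + 269352 = -53713165610304/1513291145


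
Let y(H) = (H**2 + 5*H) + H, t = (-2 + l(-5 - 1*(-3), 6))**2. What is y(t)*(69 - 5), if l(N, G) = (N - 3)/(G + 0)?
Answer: 583780/81 ≈ 7207.2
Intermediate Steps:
l(N, G) = (-3 + N)/G
t = 289/36 (t = (-2 + (-3 + (-5 - 1*(-3)))/6)**2 = (-2 + (-3 + (-5 + 3))/6)**2 = (-2 + (-3 - 2)/6)**2 = (-2 + (1/6)*(-5))**2 = (-2 - 5/6)**2 = (-17/6)**2 = 289/36 ≈ 8.0278)
y(H) = H**2 + 6*H
y(t)*(69 - 5) = (289*(6 + 289/36)/36)*(69 - 5) = ((289/36)*(505/36))*64 = (145945/1296)*64 = 583780/81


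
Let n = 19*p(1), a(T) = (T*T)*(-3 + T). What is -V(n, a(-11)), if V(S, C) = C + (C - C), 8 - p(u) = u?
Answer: 1694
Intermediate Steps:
p(u) = 8 - u
a(T) = T**2*(-3 + T)
n = 133 (n = 19*(8 - 1*1) = 19*(8 - 1) = 19*7 = 133)
V(S, C) = C (V(S, C) = C + 0 = C)
-V(n, a(-11)) = -(-11)**2*(-3 - 11) = -121*(-14) = -1*(-1694) = 1694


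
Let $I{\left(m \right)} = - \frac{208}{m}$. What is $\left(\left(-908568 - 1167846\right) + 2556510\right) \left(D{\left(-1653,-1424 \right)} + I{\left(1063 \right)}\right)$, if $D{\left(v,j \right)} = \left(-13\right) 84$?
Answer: $- \frac{557393376384}{1063} \approx -5.2436 \cdot 10^{8}$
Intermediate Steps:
$D{\left(v,j \right)} = -1092$
$\left(\left(-908568 - 1167846\right) + 2556510\right) \left(D{\left(-1653,-1424 \right)} + I{\left(1063 \right)}\right) = \left(\left(-908568 - 1167846\right) + 2556510\right) \left(-1092 - \frac{208}{1063}\right) = \left(-2076414 + 2556510\right) \left(-1092 - \frac{208}{1063}\right) = 480096 \left(- \frac{1161004}{1063}\right) = - \frac{557393376384}{1063}$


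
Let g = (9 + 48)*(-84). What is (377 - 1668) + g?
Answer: -6079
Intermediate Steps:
g = -4788 (g = 57*(-84) = -4788)
(377 - 1668) + g = (377 - 1668) - 4788 = -1291 - 4788 = -6079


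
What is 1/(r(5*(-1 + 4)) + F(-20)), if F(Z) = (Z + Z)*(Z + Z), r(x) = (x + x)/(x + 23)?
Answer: 19/30415 ≈ 0.00062469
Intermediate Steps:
r(x) = 2*x/(23 + x) (r(x) = (2*x)/(23 + x) = 2*x/(23 + x))
F(Z) = 4*Z² (F(Z) = (2*Z)*(2*Z) = 4*Z²)
1/(r(5*(-1 + 4)) + F(-20)) = 1/(2*(5*(-1 + 4))/(23 + 5*(-1 + 4)) + 4*(-20)²) = 1/(2*(5*3)/(23 + 5*3) + 4*400) = 1/(2*15/(23 + 15) + 1600) = 1/(2*15/38 + 1600) = 1/(2*15*(1/38) + 1600) = 1/(15/19 + 1600) = 1/(30415/19) = 19/30415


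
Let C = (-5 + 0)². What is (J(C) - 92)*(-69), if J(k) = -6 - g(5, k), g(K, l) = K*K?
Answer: 8487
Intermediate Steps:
g(K, l) = K²
C = 25 (C = (-5)² = 25)
J(k) = -31 (J(k) = -6 - 1*5² = -6 - 1*25 = -6 - 25 = -31)
(J(C) - 92)*(-69) = (-31 - 92)*(-69) = -123*(-69) = 8487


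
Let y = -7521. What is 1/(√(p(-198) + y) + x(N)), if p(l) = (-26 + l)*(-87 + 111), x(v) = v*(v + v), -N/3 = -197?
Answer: 77618/54220986749 - I*√1433/162662960247 ≈ 1.4315e-6 - 2.3272e-10*I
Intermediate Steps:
N = 591 (N = -3*(-197) = 591)
x(v) = 2*v² (x(v) = v*(2*v) = 2*v²)
p(l) = -624 + 24*l (p(l) = (-26 + l)*24 = -624 + 24*l)
1/(√(p(-198) + y) + x(N)) = 1/(√((-624 + 24*(-198)) - 7521) + 2*591²) = 1/(√((-624 - 4752) - 7521) + 2*349281) = 1/(√(-5376 - 7521) + 698562) = 1/(√(-12897) + 698562) = 1/(3*I*√1433 + 698562) = 1/(698562 + 3*I*√1433)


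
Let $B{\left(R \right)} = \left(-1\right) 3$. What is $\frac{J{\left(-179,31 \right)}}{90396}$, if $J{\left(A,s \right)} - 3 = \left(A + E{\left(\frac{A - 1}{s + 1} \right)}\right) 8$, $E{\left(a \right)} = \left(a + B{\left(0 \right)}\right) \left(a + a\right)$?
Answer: $- \frac{2611}{361584} \approx -0.007221$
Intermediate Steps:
$B{\left(R \right)} = -3$
$E{\left(a \right)} = 2 a \left(-3 + a\right)$ ($E{\left(a \right)} = \left(a - 3\right) \left(a + a\right) = \left(-3 + a\right) 2 a = 2 a \left(-3 + a\right)$)
$J{\left(A,s \right)} = 3 + 8 A + \frac{16 \left(-1 + A\right) \left(-3 + \frac{-1 + A}{1 + s}\right)}{1 + s}$ ($J{\left(A,s \right)} = 3 + \left(A + 2 \frac{A - 1}{s + 1} \left(-3 + \frac{A - 1}{s + 1}\right)\right) 8 = 3 + \left(A + 2 \frac{-1 + A}{1 + s} \left(-3 + \frac{-1 + A}{1 + s}\right)\right) 8 = 3 + \left(A + \frac{2 \left(-1 + A\right) \left(-3 + \frac{-1 + A}{1 + s}\right)}{1 + s}\right) 8 = 3 + \left(8 A + \frac{16 \left(-1 + A\right) \left(-3 + \frac{-1 + A}{1 + s}\right)}{1 + s}\right) = 3 + 8 A + \frac{16 \left(-1 + A\right) \left(-3 + \frac{-1 + A}{1 + s}\right)}{1 + s}$)
$\frac{J{\left(-179,31 \right)}}{90396} = \frac{\frac{1}{\left(1 + 31\right)^{2}} \left(\left(1 + 31\right)^{2} \left(3 + 8 \left(-179\right)\right) + 16 \left(-1 - 179\right) \left(-4 - 179 - 93\right)\right)}{90396} = \frac{32^{2} \left(3 - 1432\right) + 16 \left(-180\right) \left(-4 - 179 - 93\right)}{1024} \cdot \frac{1}{90396} = \frac{1024 \left(-1429\right) + 16 \left(-180\right) \left(-276\right)}{1024} \cdot \frac{1}{90396} = \frac{-1463296 + 794880}{1024} \cdot \frac{1}{90396} = \frac{1}{1024} \left(-668416\right) \frac{1}{90396} = \left(- \frac{2611}{4}\right) \frac{1}{90396} = - \frac{2611}{361584}$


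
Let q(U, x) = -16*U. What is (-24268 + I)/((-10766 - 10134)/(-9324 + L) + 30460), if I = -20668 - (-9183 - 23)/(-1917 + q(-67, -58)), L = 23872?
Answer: -138133718262/93607236775 ≈ -1.4757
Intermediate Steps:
I = -17473666/845 (I = -20668 - (-9183 - 23)/(-1917 - 16*(-67)) = -20668 - (-9206)/(-1917 + 1072) = -20668 - (-9206)/(-845) = -20668 - (-9206)*(-1)/845 = -20668 - 1*9206/845 = -20668 - 9206/845 = -17473666/845 ≈ -20679.)
(-24268 + I)/((-10766 - 10134)/(-9324 + L) + 30460) = (-24268 - 17473666/845)/((-10766 - 10134)/(-9324 + 23872) + 30460) = -37980126/(845*(-20900/14548 + 30460)) = -37980126/(845*(-20900*1/14548 + 30460)) = -37980126/(845*(-5225/3637 + 30460)) = -37980126/(845*110777795/3637) = -37980126/845*3637/110777795 = -138133718262/93607236775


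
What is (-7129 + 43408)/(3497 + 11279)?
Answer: 36279/14776 ≈ 2.4553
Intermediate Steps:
(-7129 + 43408)/(3497 + 11279) = 36279/14776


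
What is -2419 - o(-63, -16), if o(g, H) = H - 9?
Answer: -2394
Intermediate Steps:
o(g, H) = -9 + H
-2419 - o(-63, -16) = -2419 - (-9 - 16) = -2419 - 1*(-25) = -2419 + 25 = -2394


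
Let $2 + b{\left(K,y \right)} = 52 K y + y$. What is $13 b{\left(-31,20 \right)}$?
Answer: $-418886$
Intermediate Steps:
$b{\left(K,y \right)} = -2 + y + 52 K y$ ($b{\left(K,y \right)} = -2 + \left(52 K y + y\right) = -2 + \left(y + 52 K y\right) = -2 + y + 52 K y$)
$13 b{\left(-31,20 \right)} = 13 \left(-2 + 20 + 52 \left(-31\right) 20\right) = 13 \left(-2 + 20 - 32240\right) = 13 \left(-32222\right) = -418886$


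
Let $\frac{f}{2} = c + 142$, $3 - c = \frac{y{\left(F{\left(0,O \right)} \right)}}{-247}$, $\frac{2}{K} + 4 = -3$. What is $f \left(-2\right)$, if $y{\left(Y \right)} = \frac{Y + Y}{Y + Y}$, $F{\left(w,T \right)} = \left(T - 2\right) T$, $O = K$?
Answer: $- \frac{143264}{247} \approx -580.02$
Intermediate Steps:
$K = - \frac{2}{7}$ ($K = \frac{2}{-4 - 3} = \frac{2}{-7} = 2 \left(- \frac{1}{7}\right) = - \frac{2}{7} \approx -0.28571$)
$O = - \frac{2}{7} \approx -0.28571$
$F{\left(w,T \right)} = T \left(-2 + T\right)$ ($F{\left(w,T \right)} = \left(-2 + T\right) T = T \left(-2 + T\right)$)
$y{\left(Y \right)} = 1$ ($y{\left(Y \right)} = \frac{2 Y}{2 Y} = 2 Y \frac{1}{2 Y} = 1$)
$c = \frac{742}{247}$ ($c = 3 - 1 \frac{1}{-247} = 3 - 1 \left(- \frac{1}{247}\right) = 3 - - \frac{1}{247} = 3 + \frac{1}{247} = \frac{742}{247} \approx 3.004$)
$f = \frac{71632}{247}$ ($f = 2 \left(\frac{742}{247} + 142\right) = 2 \cdot \frac{35816}{247} = \frac{71632}{247} \approx 290.01$)
$f \left(-2\right) = \frac{71632}{247} \left(-2\right) = - \frac{143264}{247}$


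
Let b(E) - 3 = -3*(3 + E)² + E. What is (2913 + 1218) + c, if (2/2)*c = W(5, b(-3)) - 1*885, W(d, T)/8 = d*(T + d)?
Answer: 3446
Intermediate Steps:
b(E) = 3 + E - 3*(3 + E)² (b(E) = 3 + (-3*(3 + E)² + E) = 3 + (E - 3*(3 + E)²) = 3 + E - 3*(3 + E)²)
W(d, T) = 8*d*(T + d) (W(d, T) = 8*(d*(T + d)) = 8*d*(T + d))
c = -685 (c = 8*5*((3 - 3 - 3*(3 - 3)²) + 5) - 1*885 = 8*5*((3 - 3 - 3*0²) + 5) - 885 = 8*5*((3 - 3 - 3*0) + 5) - 885 = 8*5*((3 - 3 + 0) + 5) - 885 = 8*5*(0 + 5) - 885 = 8*5*5 - 885 = 200 - 885 = -685)
(2913 + 1218) + c = (2913 + 1218) - 685 = 4131 - 685 = 3446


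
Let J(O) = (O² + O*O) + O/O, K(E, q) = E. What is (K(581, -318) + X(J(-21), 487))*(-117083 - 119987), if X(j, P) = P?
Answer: -253190760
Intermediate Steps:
J(O) = 1 + 2*O² (J(O) = (O² + O²) + 1 = 2*O² + 1 = 1 + 2*O²)
(K(581, -318) + X(J(-21), 487))*(-117083 - 119987) = (581 + 487)*(-117083 - 119987) = 1068*(-237070) = -253190760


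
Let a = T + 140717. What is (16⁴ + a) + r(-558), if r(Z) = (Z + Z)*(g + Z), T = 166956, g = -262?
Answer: 1288329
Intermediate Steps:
a = 307673 (a = 166956 + 140717 = 307673)
r(Z) = 2*Z*(-262 + Z) (r(Z) = (Z + Z)*(-262 + Z) = (2*Z)*(-262 + Z) = 2*Z*(-262 + Z))
(16⁴ + a) + r(-558) = (16⁴ + 307673) + 2*(-558)*(-262 - 558) = (65536 + 307673) + 2*(-558)*(-820) = 373209 + 915120 = 1288329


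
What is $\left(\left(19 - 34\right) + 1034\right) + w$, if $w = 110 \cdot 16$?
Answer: $2779$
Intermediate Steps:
$w = 1760$
$\left(\left(19 - 34\right) + 1034\right) + w = \left(\left(19 - 34\right) + 1034\right) + 1760 = \left(-15 + 1034\right) + 1760 = 1019 + 1760 = 2779$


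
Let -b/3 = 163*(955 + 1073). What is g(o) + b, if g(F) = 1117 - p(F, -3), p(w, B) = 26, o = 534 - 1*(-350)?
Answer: -990601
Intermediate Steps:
o = 884 (o = 534 + 350 = 884)
b = -991692 (b = -489*(955 + 1073) = -489*2028 = -3*330564 = -991692)
g(F) = 1091 (g(F) = 1117 - 1*26 = 1117 - 26 = 1091)
g(o) + b = 1091 - 991692 = -990601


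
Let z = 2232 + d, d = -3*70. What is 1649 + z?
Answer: 3671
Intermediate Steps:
d = -210
z = 2022 (z = 2232 - 210 = 2022)
1649 + z = 1649 + 2022 = 3671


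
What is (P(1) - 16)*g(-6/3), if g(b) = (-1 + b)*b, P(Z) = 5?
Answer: -66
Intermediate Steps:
g(b) = b*(-1 + b)
(P(1) - 16)*g(-6/3) = (5 - 16)*((-6/3)*(-1 - 6/3)) = -11*(-6*⅓)*(-1 - 6*⅓) = -(-22)*(-1 - 2) = -(-22)*(-3) = -11*6 = -66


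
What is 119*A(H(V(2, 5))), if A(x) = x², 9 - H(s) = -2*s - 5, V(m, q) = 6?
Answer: 80444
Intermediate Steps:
H(s) = 14 + 2*s (H(s) = 9 - (-2*s - 5) = 9 - (-5 - 2*s) = 9 + (5 + 2*s) = 14 + 2*s)
119*A(H(V(2, 5))) = 119*(14 + 2*6)² = 119*(14 + 12)² = 119*26² = 119*676 = 80444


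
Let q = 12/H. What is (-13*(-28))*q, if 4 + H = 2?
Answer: -2184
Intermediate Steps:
H = -2 (H = -4 + 2 = -2)
q = -6 (q = 12/(-2) = 12*(-½) = -6)
(-13*(-28))*q = -13*(-28)*(-6) = 364*(-6) = -2184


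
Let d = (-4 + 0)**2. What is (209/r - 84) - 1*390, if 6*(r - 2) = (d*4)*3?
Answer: -15907/34 ≈ -467.85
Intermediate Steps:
d = 16 (d = (-4)**2 = 16)
r = 34 (r = 2 + ((16*4)*3)/6 = 2 + (64*3)/6 = 2 + (1/6)*192 = 2 + 32 = 34)
(209/r - 84) - 1*390 = (209/34 - 84) - 1*390 = (209*(1/34) - 84) - 390 = (209/34 - 84) - 390 = -2647/34 - 390 = -15907/34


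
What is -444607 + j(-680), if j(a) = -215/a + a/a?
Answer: -60466373/136 ≈ -4.4461e+5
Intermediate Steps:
j(a) = 1 - 215/a (j(a) = -215/a + 1 = 1 - 215/a)
-444607 + j(-680) = -444607 + (-215 - 680)/(-680) = -444607 - 1/680*(-895) = -444607 + 179/136 = -60466373/136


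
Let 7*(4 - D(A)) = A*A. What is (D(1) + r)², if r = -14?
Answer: 5041/49 ≈ 102.88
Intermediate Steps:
D(A) = 4 - A²/7 (D(A) = 4 - A*A/7 = 4 - A²/7)
(D(1) + r)² = ((4 - ⅐*1²) - 14)² = ((4 - ⅐*1) - 14)² = ((4 - ⅐) - 14)² = (27/7 - 14)² = (-71/7)² = 5041/49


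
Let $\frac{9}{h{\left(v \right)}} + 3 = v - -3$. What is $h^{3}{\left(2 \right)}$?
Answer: $\frac{729}{8} \approx 91.125$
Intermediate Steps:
$h{\left(v \right)} = \frac{9}{v}$ ($h{\left(v \right)} = \frac{9}{-3 + \left(v - -3\right)} = \frac{9}{-3 + \left(v + 3\right)} = \frac{9}{-3 + \left(3 + v\right)} = \frac{9}{v}$)
$h^{3}{\left(2 \right)} = \left(\frac{9}{2}\right)^{3} = \frac{729}{8}$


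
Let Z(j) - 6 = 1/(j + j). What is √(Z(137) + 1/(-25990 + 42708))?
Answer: √7873529358318/1145183 ≈ 2.4502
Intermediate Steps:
Z(j) = 6 + 1/(2*j) (Z(j) = 6 + 1/(j + j) = 6 + 1/(2*j))
√(Z(137) + 1/(-25990 + 42708)) = √((6 + (½)/137) + 1/(-25990 + 42708)) = √((6 + (½)*(1/137)) + 1/16718) = √((6 + 1/274) + 1/16718) = √(1645/274 + 1/16718) = √(6875346/1145183) = √7873529358318/1145183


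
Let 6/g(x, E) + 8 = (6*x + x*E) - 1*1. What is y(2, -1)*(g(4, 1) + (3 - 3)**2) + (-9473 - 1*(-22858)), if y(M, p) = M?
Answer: 254327/19 ≈ 13386.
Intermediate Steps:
g(x, E) = 6/(-9 + 6*x + E*x) (g(x, E) = 6/(-8 + ((6*x + x*E) - 1*1)) = 6/(-8 + ((6*x + E*x) - 1)) = 6/(-8 + (-1 + 6*x + E*x)) = 6/(-9 + 6*x + E*x))
y(2, -1)*(g(4, 1) + (3 - 3)**2) + (-9473 - 1*(-22858)) = 2*(6/(-9 + 6*4 + 1*4) + (3 - 3)**2) + (-9473 - 1*(-22858)) = 2*(6/(-9 + 24 + 4) + 0**2) + (-9473 + 22858) = 2*(6/19 + 0) + 13385 = 2*(6/19) + 13385 = 12/19 + 13385 = 254327/19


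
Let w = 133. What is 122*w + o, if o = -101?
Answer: 16125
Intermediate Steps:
122*w + o = 122*133 - 101 = 16226 - 101 = 16125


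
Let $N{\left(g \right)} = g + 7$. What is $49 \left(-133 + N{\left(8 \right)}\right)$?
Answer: $-5782$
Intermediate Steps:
$N{\left(g \right)} = 7 + g$
$49 \left(-133 + N{\left(8 \right)}\right) = 49 \left(-133 + \left(7 + 8\right)\right) = 49 \left(-133 + 15\right) = 49 \left(-118\right) = -5782$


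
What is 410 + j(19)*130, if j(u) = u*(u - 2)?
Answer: 42400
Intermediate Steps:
j(u) = u*(-2 + u)
410 + j(19)*130 = 410 + (19*(-2 + 19))*130 = 410 + (19*17)*130 = 410 + 323*130 = 410 + 41990 = 42400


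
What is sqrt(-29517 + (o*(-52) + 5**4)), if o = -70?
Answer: 2*I*sqrt(6313) ≈ 158.91*I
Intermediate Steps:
sqrt(-29517 + (o*(-52) + 5**4)) = sqrt(-29517 + (-70*(-52) + 5**4)) = sqrt(-29517 + (3640 + 625)) = sqrt(-29517 + 4265) = sqrt(-25252) = 2*I*sqrt(6313)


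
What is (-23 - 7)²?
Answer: 900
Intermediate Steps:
(-23 - 7)² = (-30)² = 900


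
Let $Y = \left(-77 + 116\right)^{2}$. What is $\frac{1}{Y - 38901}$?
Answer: $- \frac{1}{37380} \approx -2.6752 \cdot 10^{-5}$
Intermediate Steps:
$Y = 1521$ ($Y = 39^{2} = 1521$)
$\frac{1}{Y - 38901} = \frac{1}{1521 - 38901} = \frac{1}{-37380} = - \frac{1}{37380}$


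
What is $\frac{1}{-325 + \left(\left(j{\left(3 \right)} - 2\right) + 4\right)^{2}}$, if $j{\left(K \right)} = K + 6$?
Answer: $- \frac{1}{204} \approx -0.004902$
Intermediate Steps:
$j{\left(K \right)} = 6 + K$
$\frac{1}{-325 + \left(\left(j{\left(3 \right)} - 2\right) + 4\right)^{2}} = \frac{1}{-325 + \left(\left(\left(6 + 3\right) - 2\right) + 4\right)^{2}} = \frac{1}{-325 + \left(\left(9 - 2\right) + 4\right)^{2}} = \frac{1}{-325 + \left(7 + 4\right)^{2}} = \frac{1}{-325 + 11^{2}} = \frac{1}{-325 + 121} = \frac{1}{-204} = - \frac{1}{204}$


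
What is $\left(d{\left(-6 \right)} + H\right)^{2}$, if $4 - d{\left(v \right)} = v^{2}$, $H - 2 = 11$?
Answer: $361$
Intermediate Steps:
$H = 13$ ($H = 2 + 11 = 13$)
$d{\left(v \right)} = 4 - v^{2}$
$\left(d{\left(-6 \right)} + H\right)^{2} = \left(\left(4 - \left(-6\right)^{2}\right) + 13\right)^{2} = \left(\left(4 - 36\right) + 13\right)^{2} = \left(-32 + 13\right)^{2} = \left(-19\right)^{2} = 361$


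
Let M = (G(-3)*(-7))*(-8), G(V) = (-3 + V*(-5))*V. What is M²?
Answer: 4064256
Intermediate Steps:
G(V) = V*(-3 - 5*V) (G(V) = (-3 - 5*V)*V = V*(-3 - 5*V))
M = -2016 (M = (-1*(-3)*(3 + 5*(-3))*(-7))*(-8) = (-1*(-3)*(3 - 15)*(-7))*(-8) = (-1*(-3)*(-12)*(-7))*(-8) = -36*(-7)*(-8) = 252*(-8) = -2016)
M² = (-2016)² = 4064256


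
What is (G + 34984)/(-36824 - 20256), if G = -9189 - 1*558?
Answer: -25237/57080 ≈ -0.44213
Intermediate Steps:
G = -9747 (G = -9189 - 558 = -9747)
(G + 34984)/(-36824 - 20256) = (-9747 + 34984)/(-36824 - 20256) = 25237/(-57080) = 25237*(-1/57080) = -25237/57080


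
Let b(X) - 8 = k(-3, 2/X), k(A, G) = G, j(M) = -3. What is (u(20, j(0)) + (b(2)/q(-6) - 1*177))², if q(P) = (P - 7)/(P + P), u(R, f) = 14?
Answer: 4044121/169 ≈ 23930.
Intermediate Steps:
b(X) = 8 + 2/X
q(P) = (-7 + P)/(2*P) (q(P) = (-7 + P)/((2*P)) = (-7 + P)*(1/(2*P)) = (-7 + P)/(2*P))
(u(20, j(0)) + (b(2)/q(-6) - 1*177))² = (14 + ((8 + 2/2)/(((½)*(-7 - 6)/(-6))) - 1*177))² = (14 + ((8 + 2*(½))/(((½)*(-⅙)*(-13))) - 177))² = (14 + ((8 + 1)/(13/12) - 177))² = (14 + (9*(12/13) - 177))² = (14 + (108/13 - 177))² = (14 - 2193/13)² = (-2011/13)² = 4044121/169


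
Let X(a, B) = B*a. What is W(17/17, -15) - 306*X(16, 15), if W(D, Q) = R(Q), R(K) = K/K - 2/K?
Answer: -1101583/15 ≈ -73439.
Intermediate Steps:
R(K) = 1 - 2/K
W(D, Q) = (-2 + Q)/Q
W(17/17, -15) - 306*X(16, 15) = (-2 - 15)/(-15) - 4590*16 = -1/15*(-17) - 306*240 = 17/15 - 73440 = -1101583/15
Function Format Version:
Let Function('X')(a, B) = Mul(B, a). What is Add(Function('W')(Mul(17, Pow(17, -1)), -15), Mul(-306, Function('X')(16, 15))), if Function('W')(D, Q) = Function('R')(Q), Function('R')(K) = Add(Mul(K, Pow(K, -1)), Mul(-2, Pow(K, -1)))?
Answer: Rational(-1101583, 15) ≈ -73439.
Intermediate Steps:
Function('R')(K) = Add(1, Mul(-2, Pow(K, -1)))
Function('W')(D, Q) = Mul(Pow(Q, -1), Add(-2, Q))
Add(Function('W')(Mul(17, Pow(17, -1)), -15), Mul(-306, Function('X')(16, 15))) = Add(Mul(Pow(-15, -1), Add(-2, -15)), Mul(-306, Mul(15, 16))) = Add(Mul(Rational(-1, 15), -17), Mul(-306, 240)) = Add(Rational(17, 15), -73440) = Rational(-1101583, 15)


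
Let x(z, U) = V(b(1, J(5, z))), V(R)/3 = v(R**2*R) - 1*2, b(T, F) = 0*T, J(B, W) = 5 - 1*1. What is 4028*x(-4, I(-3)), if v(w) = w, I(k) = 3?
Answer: -24168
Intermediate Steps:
J(B, W) = 4 (J(B, W) = 5 - 1 = 4)
b(T, F) = 0
V(R) = -6 + 3*R**3 (V(R) = 3*(R**2*R - 1*2) = 3*(R**3 - 2) = 3*(-2 + R**3) = -6 + 3*R**3)
x(z, U) = -6 (x(z, U) = -6 + 3*0**3 = -6 + 3*0 = -6 + 0 = -6)
4028*x(-4, I(-3)) = 4028*(-6) = -24168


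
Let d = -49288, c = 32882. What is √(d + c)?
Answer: I*√16406 ≈ 128.09*I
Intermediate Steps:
√(d + c) = √(-49288 + 32882) = √(-16406) = I*√16406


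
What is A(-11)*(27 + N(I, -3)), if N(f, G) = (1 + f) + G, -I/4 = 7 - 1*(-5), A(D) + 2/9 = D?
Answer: 2323/9 ≈ 258.11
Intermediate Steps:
A(D) = -2/9 + D
I = -48 (I = -4*(7 - 1*(-5)) = -4*(7 + 5) = -4*12 = -48)
N(f, G) = 1 + G + f
A(-11)*(27 + N(I, -3)) = (-2/9 - 11)*(27 + (1 - 3 - 48)) = -101*(27 - 50)/9 = -101/9*(-23) = 2323/9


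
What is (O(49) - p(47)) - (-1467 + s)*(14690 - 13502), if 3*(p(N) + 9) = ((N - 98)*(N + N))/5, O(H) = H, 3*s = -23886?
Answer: 56010148/5 ≈ 1.1202e+7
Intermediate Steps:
s = -7962 (s = (⅓)*(-23886) = -7962)
p(N) = -9 + 2*N*(-98 + N)/15 (p(N) = -9 + (((N - 98)*(N + N))/5)/3 = -9 + (((-98 + N)*(2*N))*(⅕))/3 = -9 + ((2*N*(-98 + N))*(⅕))/3 = -9 + (2*N*(-98 + N)/5)/3 = -9 + 2*N*(-98 + N)/15)
(O(49) - p(47)) - (-1467 + s)*(14690 - 13502) = (49 - (-9 - 196/15*47 + (2/15)*47²)) - (-1467 - 7962)*(14690 - 13502) = (49 - (-9 - 9212/15 + (2/15)*2209)) - (-9429)*1188 = (49 - (-9 - 9212/15 + 4418/15)) - 1*(-11201652) = (49 - 1*(-1643/5)) + 11201652 = (49 + 1643/5) + 11201652 = 1888/5 + 11201652 = 56010148/5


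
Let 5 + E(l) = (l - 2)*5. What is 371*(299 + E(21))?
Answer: 144319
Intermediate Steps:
E(l) = -15 + 5*l (E(l) = -5 + (l - 2)*5 = -5 + (-2 + l)*5 = -5 + (-10 + 5*l) = -15 + 5*l)
371*(299 + E(21)) = 371*(299 + (-15 + 5*21)) = 371*(299 + (-15 + 105)) = 371*(299 + 90) = 371*389 = 144319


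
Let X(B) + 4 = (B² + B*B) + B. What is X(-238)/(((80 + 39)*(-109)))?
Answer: -113046/12971 ≈ -8.7153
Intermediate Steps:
X(B) = -4 + B + 2*B² (X(B) = -4 + ((B² + B*B) + B) = -4 + ((B² + B²) + B) = -4 + (2*B² + B) = -4 + (B + 2*B²) = -4 + B + 2*B²)
X(-238)/(((80 + 39)*(-109))) = (-4 - 238 + 2*(-238)²)/(((80 + 39)*(-109))) = (-4 - 238 + 2*56644)/((119*(-109))) = (-4 - 238 + 113288)/(-12971) = 113046*(-1/12971) = -113046/12971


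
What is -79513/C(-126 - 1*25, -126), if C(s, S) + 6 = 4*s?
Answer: 79513/610 ≈ 130.35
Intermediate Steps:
C(s, S) = -6 + 4*s
-79513/C(-126 - 1*25, -126) = -79513/(-6 + 4*(-126 - 1*25)) = -79513/(-6 + 4*(-126 - 25)) = -79513/(-6 + 4*(-151)) = -79513/(-6 - 604) = -79513/(-610) = -79513*(-1/610) = 79513/610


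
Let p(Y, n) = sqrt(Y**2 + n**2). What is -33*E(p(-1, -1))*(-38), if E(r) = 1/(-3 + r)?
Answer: -3762/7 - 1254*sqrt(2)/7 ≈ -790.77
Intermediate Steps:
-33*E(p(-1, -1))*(-38) = -33/(-3 + sqrt((-1)**2 + (-1)**2))*(-38) = -33/(-3 + sqrt(1 + 1))*(-38) = -33/(-3 + sqrt(2))*(-38) = 1254/(-3 + sqrt(2))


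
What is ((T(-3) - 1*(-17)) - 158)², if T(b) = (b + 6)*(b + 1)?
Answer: 21609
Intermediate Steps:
T(b) = (1 + b)*(6 + b) (T(b) = (6 + b)*(1 + b) = (1 + b)*(6 + b))
((T(-3) - 1*(-17)) - 158)² = (((6 + (-3)² + 7*(-3)) - 1*(-17)) - 158)² = (((6 + 9 - 21) + 17) - 158)² = ((-6 + 17) - 158)² = (11 - 158)² = (-147)² = 21609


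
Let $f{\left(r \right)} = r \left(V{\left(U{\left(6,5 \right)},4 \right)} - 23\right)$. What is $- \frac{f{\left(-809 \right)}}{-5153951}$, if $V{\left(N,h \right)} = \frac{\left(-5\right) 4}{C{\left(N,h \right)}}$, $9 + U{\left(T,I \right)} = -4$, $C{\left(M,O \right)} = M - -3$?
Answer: $\frac{16989}{5153951} \approx 0.0032963$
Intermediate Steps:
$C{\left(M,O \right)} = 3 + M$ ($C{\left(M,O \right)} = M + 3 = 3 + M$)
$U{\left(T,I \right)} = -13$ ($U{\left(T,I \right)} = -9 - 4 = -13$)
$V{\left(N,h \right)} = - \frac{20}{3 + N}$ ($V{\left(N,h \right)} = \frac{\left(-5\right) 4}{3 + N} = - \frac{20}{3 + N}$)
$f{\left(r \right)} = - 21 r$ ($f{\left(r \right)} = r \left(- \frac{20}{3 - 13} - 23\right) = r \left(- \frac{20}{-10} - 23\right) = r \left(\left(-20\right) \left(- \frac{1}{10}\right) - 23\right) = r \left(2 - 23\right) = r \left(-21\right) = - 21 r$)
$- \frac{f{\left(-809 \right)}}{-5153951} = - \frac{\left(-21\right) \left(-809\right)}{-5153951} = - \frac{16989 \left(-1\right)}{5153951} = \left(-1\right) \left(- \frac{16989}{5153951}\right) = \frac{16989}{5153951}$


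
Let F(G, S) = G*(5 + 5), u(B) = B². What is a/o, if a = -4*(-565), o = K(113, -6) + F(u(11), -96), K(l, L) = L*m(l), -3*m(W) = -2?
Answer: 1130/603 ≈ 1.8740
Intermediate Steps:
m(W) = ⅔ (m(W) = -⅓*(-2) = ⅔)
F(G, S) = 10*G (F(G, S) = G*10 = 10*G)
K(l, L) = 2*L/3 (K(l, L) = L*(⅔) = 2*L/3)
o = 1206 (o = (⅔)*(-6) + 10*11² = -4 + 10*121 = -4 + 1210 = 1206)
a = 2260
a/o = 2260/1206 = 2260*(1/1206) = 1130/603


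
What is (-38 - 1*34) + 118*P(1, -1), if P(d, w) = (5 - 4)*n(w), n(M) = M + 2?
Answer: 46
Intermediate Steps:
n(M) = 2 + M
P(d, w) = 2 + w (P(d, w) = (5 - 4)*(2 + w) = 1*(2 + w) = 2 + w)
(-38 - 1*34) + 118*P(1, -1) = (-38 - 1*34) + 118*(2 - 1) = (-38 - 34) + 118*1 = -72 + 118 = 46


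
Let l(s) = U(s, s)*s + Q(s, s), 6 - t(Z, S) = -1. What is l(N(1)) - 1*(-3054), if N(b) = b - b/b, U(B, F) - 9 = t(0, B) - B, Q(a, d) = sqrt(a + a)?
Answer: 3054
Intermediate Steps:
t(Z, S) = 7 (t(Z, S) = 6 - 1*(-1) = 6 + 1 = 7)
Q(a, d) = sqrt(2)*sqrt(a) (Q(a, d) = sqrt(2*a) = sqrt(2)*sqrt(a))
U(B, F) = 16 - B (U(B, F) = 9 + (7 - B) = 16 - B)
N(b) = -1 + b (N(b) = b - 1*1 = b - 1 = -1 + b)
l(s) = s*(16 - s) + sqrt(2)*sqrt(s) (l(s) = (16 - s)*s + sqrt(2)*sqrt(s) = s*(16 - s) + sqrt(2)*sqrt(s))
l(N(1)) - 1*(-3054) = ((-1 + 1)*(16 - (-1 + 1)) + sqrt(2)*sqrt(-1 + 1)) - 1*(-3054) = (0*(16 - 1*0) + sqrt(2)*sqrt(0)) + 3054 = (0*(16 + 0) + sqrt(2)*0) + 3054 = (0*16 + 0) + 3054 = (0 + 0) + 3054 = 0 + 3054 = 3054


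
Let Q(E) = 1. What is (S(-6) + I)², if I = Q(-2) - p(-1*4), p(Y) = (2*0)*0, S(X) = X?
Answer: 25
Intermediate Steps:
p(Y) = 0 (p(Y) = 0*0 = 0)
I = 1 (I = 1 - 1*0 = 1 + 0 = 1)
(S(-6) + I)² = (-6 + 1)² = (-5)² = 25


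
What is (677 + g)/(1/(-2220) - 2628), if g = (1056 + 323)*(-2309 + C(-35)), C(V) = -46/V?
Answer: 7063199952/5834161 ≈ 1210.7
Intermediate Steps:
g = -15911493/5 (g = (1056 + 323)*(-2309 - 46/(-35)) = 1379*(-2309 - 46*(-1/35)) = 1379*(-2309 + 46/35) = 1379*(-80769/35) = -15911493/5 ≈ -3.1823e+6)
(677 + g)/(1/(-2220) - 2628) = (677 - 15911493/5)/(1/(-2220) - 2628) = -15908108/(5*(-1/2220 - 2628)) = -15908108/(5*(-5834161/2220)) = -15908108/5*(-2220/5834161) = 7063199952/5834161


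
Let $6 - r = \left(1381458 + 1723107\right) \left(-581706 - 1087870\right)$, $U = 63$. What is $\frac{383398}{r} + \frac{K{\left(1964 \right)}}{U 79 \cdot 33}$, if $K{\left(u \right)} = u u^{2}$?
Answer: $\frac{6544555427251405429057}{141885260034637581} \approx 46126.0$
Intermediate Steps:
$r = 5183307214446$ ($r = 6 - \left(1381458 + 1723107\right) \left(-581706 - 1087870\right) = 6 - 3104565 \left(-1669576\right) = 6 - -5183307214440 = 6 + 5183307214440 = 5183307214446$)
$K{\left(u \right)} = u^{3}$
$\frac{383398}{r} + \frac{K{\left(1964 \right)}}{U 79 \cdot 33} = \frac{383398}{5183307214446} + \frac{1964^{3}}{63 \cdot 79 \cdot 33} = 383398 \cdot \frac{1}{5183307214446} + \frac{7575729344}{4977 \cdot 33} = \frac{191699}{2591653607223} + \frac{7575729344}{164241} = \frac{6544555427251405429057}{141885260034637581}$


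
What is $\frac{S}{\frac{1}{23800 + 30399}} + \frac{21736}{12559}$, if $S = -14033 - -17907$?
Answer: $\frac{138788139230}{661} \approx 2.0997 \cdot 10^{8}$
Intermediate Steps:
$S = 3874$ ($S = -14033 + 17907 = 3874$)
$\frac{S}{\frac{1}{23800 + 30399}} + \frac{21736}{12559} = \frac{3874}{\frac{1}{23800 + 30399}} + \frac{21736}{12559} = \frac{3874}{\frac{1}{54199}} + 21736 \cdot \frac{1}{12559} = 3874 \frac{1}{\frac{1}{54199}} + \frac{1144}{661} = 3874 \cdot 54199 + \frac{1144}{661} = 209966926 + \frac{1144}{661} = \frac{138788139230}{661}$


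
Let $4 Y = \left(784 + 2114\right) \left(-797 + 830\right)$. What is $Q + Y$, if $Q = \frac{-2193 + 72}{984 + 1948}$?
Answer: $\frac{70097601}{2932} \approx 23908.0$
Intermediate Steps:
$Y = \frac{47817}{2}$ ($Y = \frac{\left(784 + 2114\right) \left(-797 + 830\right)}{4} = \frac{2898 \cdot 33}{4} = \frac{1}{4} \cdot 95634 = \frac{47817}{2} \approx 23909.0$)
$Q = - \frac{2121}{2932} \approx -0.7234$
$Q + Y = - \frac{2121}{2932} + \frac{47817}{2} = \frac{70097601}{2932}$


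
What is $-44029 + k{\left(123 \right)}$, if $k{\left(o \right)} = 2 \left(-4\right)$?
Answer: $-44037$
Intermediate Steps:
$k{\left(o \right)} = -8$
$-44029 + k{\left(123 \right)} = -44029 - 8 = -44037$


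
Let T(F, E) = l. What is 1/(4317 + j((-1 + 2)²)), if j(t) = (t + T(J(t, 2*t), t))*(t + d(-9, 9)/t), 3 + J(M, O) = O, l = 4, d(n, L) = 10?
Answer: 1/4372 ≈ 0.00022873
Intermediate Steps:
J(M, O) = -3 + O
T(F, E) = 4
j(t) = (4 + t)*(t + 10/t) (j(t) = (t + 4)*(t + 10/t) = (4 + t)*(t + 10/t))
1/(4317 + j((-1 + 2)²)) = 1/(4317 + (10 + ((-1 + 2)²)² + 4*(-1 + 2)² + 40/((-1 + 2)²))) = 1/(4317 + (10 + (1²)² + 4*1² + 40/(1²))) = 1/(4317 + (10 + 1² + 4*1 + 40/1)) = 1/(4317 + (10 + 1 + 4 + 40*1)) = 1/(4317 + (10 + 1 + 4 + 40)) = 1/(4317 + 55) = 1/4372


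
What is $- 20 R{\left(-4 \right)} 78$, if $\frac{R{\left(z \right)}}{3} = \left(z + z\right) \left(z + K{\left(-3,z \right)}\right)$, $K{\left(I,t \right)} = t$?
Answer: $-299520$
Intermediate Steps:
$R{\left(z \right)} = 12 z^{2}$ ($R{\left(z \right)} = 3 \left(z + z\right) \left(z + z\right) = 3 \cdot 2 z 2 z = 3 \cdot 4 z^{2} = 12 z^{2}$)
$- 20 R{\left(-4 \right)} 78 = - 20 \cdot 12 \left(-4\right)^{2} \cdot 78 = - 20 \cdot 12 \cdot 16 \cdot 78 = \left(-20\right) 192 \cdot 78 = \left(-3840\right) 78 = -299520$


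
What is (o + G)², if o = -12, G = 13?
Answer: 1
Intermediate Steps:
(o + G)² = (-12 + 13)² = 1² = 1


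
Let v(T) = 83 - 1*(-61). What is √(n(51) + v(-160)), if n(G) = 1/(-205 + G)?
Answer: 5*√136598/154 ≈ 12.000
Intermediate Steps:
v(T) = 144 (v(T) = 83 + 61 = 144)
√(n(51) + v(-160)) = √(1/(-205 + 51) + 144) = √(1/(-154) + 144) = √(-1/154 + 144) = √(22175/154) = 5*√136598/154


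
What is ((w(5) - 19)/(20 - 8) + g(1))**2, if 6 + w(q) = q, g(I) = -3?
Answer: 196/9 ≈ 21.778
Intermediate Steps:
w(q) = -6 + q
((w(5) - 19)/(20 - 8) + g(1))**2 = (((-6 + 5) - 19)/(20 - 8) - 3)**2 = ((-1 - 19)/12 - 3)**2 = (-20*1/12 - 3)**2 = (-5/3 - 3)**2 = (-14/3)**2 = 196/9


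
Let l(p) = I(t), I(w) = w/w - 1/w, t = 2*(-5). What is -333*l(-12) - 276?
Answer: -6423/10 ≈ -642.30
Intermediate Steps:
t = -10
I(w) = 1 - 1/w
l(p) = 11/10 (l(p) = (-1 - 10)/(-10) = -1/10*(-11) = 11/10)
-333*l(-12) - 276 = -333*11/10 - 276 = -3663/10 - 276 = -6423/10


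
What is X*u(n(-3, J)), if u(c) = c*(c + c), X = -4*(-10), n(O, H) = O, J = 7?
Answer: 720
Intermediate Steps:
X = 40
u(c) = 2*c² (u(c) = c*(2*c) = 2*c²)
X*u(n(-3, J)) = 40*(2*(-3)²) = 40*(2*9) = 40*18 = 720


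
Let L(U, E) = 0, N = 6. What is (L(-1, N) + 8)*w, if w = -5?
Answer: -40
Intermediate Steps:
(L(-1, N) + 8)*w = (0 + 8)*(-5) = 8*(-5) = -40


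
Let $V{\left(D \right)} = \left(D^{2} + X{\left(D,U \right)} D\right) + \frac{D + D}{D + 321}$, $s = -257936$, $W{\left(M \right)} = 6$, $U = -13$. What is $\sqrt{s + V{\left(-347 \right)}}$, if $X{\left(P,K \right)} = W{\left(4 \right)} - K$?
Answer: $\frac{i \sqrt{24351769}}{13} \approx 379.6 i$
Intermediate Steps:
$X{\left(P,K \right)} = 6 - K$
$V{\left(D \right)} = D^{2} + 19 D + \frac{2 D}{321 + D}$ ($V{\left(D \right)} = \left(D^{2} + \left(6 - -13\right) D\right) + \frac{D + D}{D + 321} = \left(D^{2} + \left(6 + 13\right) D\right) + \frac{2 D}{321 + D} = \left(D^{2} + 19 D\right) + \frac{2 D}{321 + D} = D^{2} + 19 D + \frac{2 D}{321 + D}$)
$\sqrt{s + V{\left(-347 \right)}} = \sqrt{-257936 - \frac{347 \left(6101 + \left(-347\right)^{2} + 340 \left(-347\right)\right)}{321 - 347}} = \sqrt{-257936 - \frac{347 \left(6101 + 120409 - 117980\right)}{-26}} = \sqrt{-257936 - \left(- \frac{347}{26}\right) 8530} = \sqrt{-257936 + \frac{1479955}{13}} = \sqrt{- \frac{1873213}{13}} = \frac{i \sqrt{24351769}}{13}$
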